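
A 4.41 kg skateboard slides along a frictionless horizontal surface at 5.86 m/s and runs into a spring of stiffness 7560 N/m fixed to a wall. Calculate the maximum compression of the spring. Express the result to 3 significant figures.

All KE is stored as spring PE at maximum compression: ½mv² = ½kx²
x = v√(m/k) = 5.86 × √(4.41/7560) = 0.1415 m

x = 0.142 m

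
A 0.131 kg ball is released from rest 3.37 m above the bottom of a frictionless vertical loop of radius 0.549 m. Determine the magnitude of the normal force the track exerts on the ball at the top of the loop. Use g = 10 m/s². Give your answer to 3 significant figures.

N = 9.53 N

Energy from release to top (height 2r): mgh = ½mv_top² + mg(2r)
v_top² = 2g(h − 2r) = 2(10)(3.37 − 1.098) = 45.440 m²/s²
At the top, both N and weight point toward the centre: N + mg = mv_top²/r
N = m(v_top²/r − g) = 0.131(45.440/0.549 − 10) = 9.533 N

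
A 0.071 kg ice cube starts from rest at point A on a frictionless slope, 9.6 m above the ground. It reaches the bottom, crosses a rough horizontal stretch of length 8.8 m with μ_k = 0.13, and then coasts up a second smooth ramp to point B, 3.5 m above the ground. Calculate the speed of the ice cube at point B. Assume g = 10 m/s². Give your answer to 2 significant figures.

v = 10 m/s

Energy at A: mgh₁ = (0.071)(10)(9.6) = 6.8160 J
Friction loss: W_f = μ_k mg d = 0.8122 J
At B: ½mv² + mgh₂ = mgh₁ − W_f
½mv² = 6.8160 − 0.8122 − 2.4850 = 3.5188 J
v = √(2 × 3.5188/0.071) = 9.956 m/s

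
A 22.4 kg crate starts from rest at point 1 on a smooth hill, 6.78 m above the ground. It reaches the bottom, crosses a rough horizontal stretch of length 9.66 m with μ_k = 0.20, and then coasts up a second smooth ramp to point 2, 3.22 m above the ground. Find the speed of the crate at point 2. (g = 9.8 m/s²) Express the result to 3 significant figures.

Energy at 1: mgh₁ = (22.4)(9.8)(6.78) = 1488.3 J
Friction loss: W_f = μ_k mg d = 424.1 J
At 2: ½mv² + mgh₂ = mgh₁ − W_f
½mv² = 1488.3 − 424.1 − 706.85 = 357.38 J
v = √(2 × 357.38/22.4) = 5.649 m/s

v = 5.65 m/s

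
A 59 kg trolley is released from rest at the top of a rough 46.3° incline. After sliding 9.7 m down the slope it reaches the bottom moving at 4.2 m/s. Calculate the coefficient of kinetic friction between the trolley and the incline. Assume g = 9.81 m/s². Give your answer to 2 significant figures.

μ_k = 0.91

Energy balance down the incline: mg L sinθ − ½mv² = μ_k (mg cosθ) L
mgL sinθ = 4058.9 J; ½mv² = 520.38 J
W_f = 4058.9 − 520.38 = 3539 J
μ_k = W_f/(mg cosθ · L) = 3539/(399.9 × 9.7) = 0.9123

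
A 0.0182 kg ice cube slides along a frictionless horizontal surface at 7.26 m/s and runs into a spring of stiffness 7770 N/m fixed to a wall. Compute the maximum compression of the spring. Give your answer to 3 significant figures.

x = 0.0111 m

At max compression the cube is momentarily at rest: ½mv² = ½kx²
x = v√(m/k) = 7.26 × √(0.0182/7770) = 0.01111 m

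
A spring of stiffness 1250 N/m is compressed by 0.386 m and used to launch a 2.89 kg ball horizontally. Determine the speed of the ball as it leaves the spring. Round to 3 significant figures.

The ball leaves the spring when the spring is at natural length, so ½kx² = ½mv²
v = x√(k/m) = 0.386 × √(1250/2.89) = 8.028 m/s

v = 8.03 m/s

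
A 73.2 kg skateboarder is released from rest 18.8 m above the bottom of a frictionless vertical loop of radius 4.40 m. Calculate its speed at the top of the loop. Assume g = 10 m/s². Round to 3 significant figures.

Energy conservation: mgh = ½mv_top² + mg(2r)
v_top² = 2g(h − 2r) = 2(10)(18.8 − 8.800) = 200.0
v_top = 14.14 m/s

v = 14.1 m/s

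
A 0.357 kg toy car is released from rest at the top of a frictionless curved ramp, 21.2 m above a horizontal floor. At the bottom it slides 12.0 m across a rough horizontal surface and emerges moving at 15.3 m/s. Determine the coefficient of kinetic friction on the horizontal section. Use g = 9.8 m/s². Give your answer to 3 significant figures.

μ_k = 0.771

Applying the work–energy principle:
mgh = ½mv² + μ_k m g d
mgh = 74.170 J; ½mv² = 41.785 J
W_f = 74.170 − 41.785 = 32.39 J
μ_k = W_f/(mg·d) = 32.39/(3.499 × 12.0) = 0.7714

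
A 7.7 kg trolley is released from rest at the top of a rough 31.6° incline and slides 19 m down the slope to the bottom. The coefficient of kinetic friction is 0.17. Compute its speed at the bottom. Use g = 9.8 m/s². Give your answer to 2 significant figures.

v = 12 m/s

Energy: mgh = ½mv² + W_f, with h = L sinθ and W_f = μ_k (mg cosθ) L
mgh = mgL sinθ = (7.7)(9.8)(19)sin31.6° = 751.26 J
W_f = μ_k mg cosθ · L = (0.17)(7.7)(9.8)cos31.6°·19 = 207.6 J
½mv² = 751.26 − 207.6 = 543.66 J
v = √(2 × 543.66/7.7) = 11.88 m/s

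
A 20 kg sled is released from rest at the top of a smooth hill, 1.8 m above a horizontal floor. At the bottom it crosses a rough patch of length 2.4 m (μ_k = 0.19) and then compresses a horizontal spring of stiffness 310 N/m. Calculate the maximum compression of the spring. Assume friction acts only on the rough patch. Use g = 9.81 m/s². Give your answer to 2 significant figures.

Initial energy: E₁ = mgh = (20)(9.81)(1.8) = 353.16 J
Friction removes W_f = μ_k mg d = (0.19)(20)(9.81)(2.4) = 89.47 J
Energy reaching the spring: E = 353.16 − 89.47 = 263.69 J
At max compression ½kx² = E ⇒ x = √(2E/k) = √(2 × 263.69/310) = 1.304 m

x = 1.3 m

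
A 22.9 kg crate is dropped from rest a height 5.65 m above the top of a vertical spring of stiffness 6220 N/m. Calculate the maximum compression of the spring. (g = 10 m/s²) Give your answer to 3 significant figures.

Measuring PE from the top of the relaxed spring, at max compression the crate has dropped H + x with zero KE, so:
mg(H + x) = ½kx²
½(6220)x² − (22.9)(10)x − (22.9)(10)(5.65) = 0
3110x² − 229.0x − 1294 = 0
x = [229.0 + √(52441 + 1.6095e+07)]/(2 × 3110) = 0.6829 m

x = 0.683 m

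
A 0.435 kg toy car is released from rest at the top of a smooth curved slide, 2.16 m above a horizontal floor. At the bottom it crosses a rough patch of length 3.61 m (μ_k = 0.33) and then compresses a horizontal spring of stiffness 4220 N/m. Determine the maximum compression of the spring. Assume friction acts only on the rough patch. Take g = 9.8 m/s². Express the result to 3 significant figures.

Initial energy: E₁ = mgh = (0.435)(9.8)(2.16) = 9.2081 J
Friction removes W_f = μ_k mg d = (0.33)(0.435)(9.8)(3.61) = 5.079 J
Energy reaching the spring: E = 9.2081 − 5.079 = 4.1296 J
At max compression ½kx² = E ⇒ x = √(2E/k) = √(2 × 4.1296/4220) = 0.04424 m

x = 0.0442 m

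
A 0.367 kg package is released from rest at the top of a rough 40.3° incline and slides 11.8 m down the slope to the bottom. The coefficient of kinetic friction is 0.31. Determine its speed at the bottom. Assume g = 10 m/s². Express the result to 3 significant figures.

Work–energy: mg(L sinθ) − μ_k(mg cosθ)L = ½mv²
mgh = mgL sinθ = (0.367)(10)(11.8)sin40.3° = 28.010 J
W_f = μ_k mg cosθ · L = (0.31)(0.367)(10)cos40.3°·11.8 = 10.24 J
½mv² = 28.010 − 10.24 = 17.771 J
v = √(2 × 17.771/0.367) = 9.841 m/s

v = 9.84 m/s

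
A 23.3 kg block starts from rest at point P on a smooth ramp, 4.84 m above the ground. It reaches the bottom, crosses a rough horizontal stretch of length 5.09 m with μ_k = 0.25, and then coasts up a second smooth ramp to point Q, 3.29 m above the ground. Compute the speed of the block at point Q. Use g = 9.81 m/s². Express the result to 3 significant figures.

Energy at P: mgh₁ = (23.3)(9.81)(4.84) = 1106.3 J
Friction loss: W_f = μ_k mg d = 290.9 J
At Q: ½mv² + mgh₂ = mgh₁ − W_f
½mv² = 1106.3 − 290.9 − 752.01 = 63.429 J
v = √(2 × 63.429/23.3) = 2.333 m/s

v = 2.33 m/s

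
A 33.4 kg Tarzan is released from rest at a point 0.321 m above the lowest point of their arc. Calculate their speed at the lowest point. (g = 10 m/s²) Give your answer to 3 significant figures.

v = 2.53 m/s

By conservation of mechanical energy, mgh = ½mv²
v = √(2gh) = √(2 × 10 × 0.321) = √6.4200 = 2.534 m/s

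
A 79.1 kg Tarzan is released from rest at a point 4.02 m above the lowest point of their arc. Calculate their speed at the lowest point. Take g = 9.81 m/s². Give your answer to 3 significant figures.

Equating total energy at the two states: mgh = ½mv²
The mass cancels from both sides.
v = √(2gh) = √(2 × 9.81 × 4.02) = √78.872 = 8.881 m/s

v = 8.88 m/s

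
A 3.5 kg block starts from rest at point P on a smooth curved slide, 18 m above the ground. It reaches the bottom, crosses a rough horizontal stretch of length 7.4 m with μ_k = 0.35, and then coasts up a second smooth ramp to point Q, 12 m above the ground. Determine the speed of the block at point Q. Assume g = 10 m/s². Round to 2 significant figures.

Energy at P: mgh₁ = (3.5)(10)(18) = 630.00 J
Friction loss: W_f = μ_k mg d = 90.65 J
At Q: ½mv² + mgh₂ = mgh₁ − W_f
½mv² = 630.00 − 90.65 − 420.00 = 119.35 J
v = √(2 × 119.35/3.5) = 8.258 m/s

v = 8.3 m/s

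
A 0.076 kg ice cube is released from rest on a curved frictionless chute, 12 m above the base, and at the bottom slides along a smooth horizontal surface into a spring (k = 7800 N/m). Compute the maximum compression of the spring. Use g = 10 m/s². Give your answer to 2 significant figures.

Gravitational PE at the top equals spring PE at max compression: mgh = ½kx²
x = √(2mgh/k) = √(2 × 0.076 × 10 × 12 / 7800) = 0.04836 m

x = 0.048 m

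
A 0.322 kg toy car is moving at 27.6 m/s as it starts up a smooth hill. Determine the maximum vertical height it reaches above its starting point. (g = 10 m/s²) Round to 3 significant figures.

h = 38.1 m

By energy conservation, ½mv² = mgh
h = v²/(2g) = 27.6²/(2 × 10) = 38.09 m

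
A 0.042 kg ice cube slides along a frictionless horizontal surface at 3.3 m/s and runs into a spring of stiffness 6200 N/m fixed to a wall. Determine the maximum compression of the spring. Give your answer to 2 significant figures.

Conservation of energy between contact and max compression: ½mv² = ½kx²
x = v√(m/k) = 3.3 × √(0.042/6200) = 0.008589 m

x = 0.0086 m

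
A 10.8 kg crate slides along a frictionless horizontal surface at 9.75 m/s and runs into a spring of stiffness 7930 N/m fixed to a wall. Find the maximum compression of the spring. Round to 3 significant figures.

At max compression the crate is momentarily at rest: ½mv² = ½kx²
x = v√(m/k) = 9.75 × √(10.8/7930) = 0.3598 m

x = 0.360 m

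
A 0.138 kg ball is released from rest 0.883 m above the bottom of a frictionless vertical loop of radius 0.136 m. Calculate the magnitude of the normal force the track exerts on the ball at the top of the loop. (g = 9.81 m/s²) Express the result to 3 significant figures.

Energy from release to top (height 2r): mgh = ½mv_top² + mg(2r)
v_top² = 2g(h − 2r) = 2(9.81)(0.883 − 0.2720) = 11.988 m²/s²
At the top, both N and weight point toward the centre: N + mg = mv_top²/r
N = m(v_top²/r − g) = 0.138(11.988/0.136 − 9.81) = 10.81 N

N = 10.8 N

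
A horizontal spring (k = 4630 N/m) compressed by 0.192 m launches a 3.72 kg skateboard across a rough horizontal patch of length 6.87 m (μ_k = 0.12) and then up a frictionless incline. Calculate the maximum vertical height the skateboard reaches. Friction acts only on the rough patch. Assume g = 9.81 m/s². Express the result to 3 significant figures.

Spring energy: E₀ = ½kx² = ½(4630)(0.192)² = 85.340 J
Friction: W_f = μ_k mg d = (0.12)(3.72)(9.81)(6.87) = 30.08 J
Energy at base of ramp: E = 85.340 − 30.08 = 55.255 J
At max height all remaining energy is PE: mgh = E ⇒ h = E/(mg) = 55.255/(3.72 × 9.81) = 1.514 m

h = 1.51 m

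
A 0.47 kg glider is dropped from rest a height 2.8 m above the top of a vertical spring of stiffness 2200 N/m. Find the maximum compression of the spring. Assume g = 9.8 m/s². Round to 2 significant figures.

x = 0.11 m

Measuring PE from the top of the relaxed spring, at max compression the glider has dropped H + x with zero KE, so:
mg(H + x) = ½kx²
½(2200)x² − (0.47)(9.8)x − (0.47)(9.8)(2.8) = 0
1100x² − 4.606x − 12.90 = 0
x = [4.606 + √(21.22 + 56746)]/(2 × 1100) = 0.1104 m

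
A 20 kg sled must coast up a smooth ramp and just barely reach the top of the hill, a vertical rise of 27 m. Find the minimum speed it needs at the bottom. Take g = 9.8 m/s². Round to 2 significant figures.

v = 23 m/s

At the top it is momentarily at rest, so all KE converts to PE: ½mv² = mgh
v = √(2gh) = √(2 × 9.8 × 27) = 23.00 m/s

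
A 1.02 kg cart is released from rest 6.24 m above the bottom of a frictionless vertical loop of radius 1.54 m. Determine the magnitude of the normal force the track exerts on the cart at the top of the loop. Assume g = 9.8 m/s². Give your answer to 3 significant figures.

Energy from release to top (height 2r): mgh = ½mv_top² + mg(2r)
v_top² = 2g(h − 2r) = 2(9.8)(6.24 − 3.080) = 61.936 m²/s²
At the top, both N and weight point toward the centre: N + mg = mv_top²/r
N = m(v_top²/r − g) = 1.02(61.936/1.54 − 9.8) = 31.03 N

N = 31.0 N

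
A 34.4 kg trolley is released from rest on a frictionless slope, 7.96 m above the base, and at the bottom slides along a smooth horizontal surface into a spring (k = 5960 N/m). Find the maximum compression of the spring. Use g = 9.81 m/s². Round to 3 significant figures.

At max compression the trolley is momentarily at rest: mgh = ½kx²
x = √(2mgh/k) = √(2 × 34.4 × 9.81 × 7.96 / 5960) = 0.9494 m

x = 0.949 m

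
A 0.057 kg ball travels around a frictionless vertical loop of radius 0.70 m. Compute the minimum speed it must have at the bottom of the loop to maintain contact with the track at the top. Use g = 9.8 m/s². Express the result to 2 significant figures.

v = 5.9 m/s

At the top: mg = mv_top²/r ⇒ v_top² = gr = 6.860 m²/s²
Energy from bottom to top (height 2r): ½mv_bot² = ½mv_top² + mg(2r)
v_bot² = gr + 4gr = 5gr = 34.30
v_bot = √(5gr) = 5.857 m/s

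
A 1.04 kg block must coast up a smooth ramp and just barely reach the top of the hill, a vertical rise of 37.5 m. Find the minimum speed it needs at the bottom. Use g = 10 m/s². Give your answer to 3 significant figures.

At the top it is momentarily at rest, so all KE converts to PE: ½mv² = mgh
v = √(2gh) = √(2 × 10 × 37.5) = 27.39 m/s

v = 27.4 m/s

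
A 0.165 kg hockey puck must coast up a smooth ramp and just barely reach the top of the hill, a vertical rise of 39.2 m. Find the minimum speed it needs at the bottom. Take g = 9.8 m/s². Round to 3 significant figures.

At the top it is momentarily at rest, so all KE converts to PE: ½mv² = mgh
v = √(2gh) = √(2 × 9.8 × 39.2) = 27.72 m/s

v = 27.7 m/s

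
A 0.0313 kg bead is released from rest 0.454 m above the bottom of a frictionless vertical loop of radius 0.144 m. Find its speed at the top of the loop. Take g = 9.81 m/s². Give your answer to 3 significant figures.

v = 1.80 m/s

Energy conservation: mgh = ½mv_top² + mg(2r)
v_top² = 2g(h − 2r) = 2(9.81)(0.454 − 0.2880) = 3.257
v_top = 1.805 m/s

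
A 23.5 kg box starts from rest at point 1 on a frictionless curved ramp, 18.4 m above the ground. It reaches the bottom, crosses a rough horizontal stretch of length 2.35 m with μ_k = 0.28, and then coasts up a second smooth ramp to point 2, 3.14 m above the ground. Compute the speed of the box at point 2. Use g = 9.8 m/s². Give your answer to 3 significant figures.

Energy at 1: mgh₁ = (23.5)(9.8)(18.4) = 4237.5 J
Friction loss: W_f = μ_k mg d = 151.5 J
At 2: ½mv² + mgh₂ = mgh₁ − W_f
½mv² = 4237.5 − 151.5 − 723.14 = 3362.8 J
v = √(2 × 3362.8/23.5) = 16.92 m/s

v = 16.9 m/s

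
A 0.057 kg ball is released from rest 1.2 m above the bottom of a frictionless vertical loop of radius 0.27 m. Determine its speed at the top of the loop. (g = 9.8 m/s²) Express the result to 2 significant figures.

v = 3.6 m/s

Energy conservation: mgh = ½mv_top² + mg(2r)
v_top² = 2g(h − 2r) = 2(9.8)(1.2 − 0.5400) = 12.94
v_top = 3.597 m/s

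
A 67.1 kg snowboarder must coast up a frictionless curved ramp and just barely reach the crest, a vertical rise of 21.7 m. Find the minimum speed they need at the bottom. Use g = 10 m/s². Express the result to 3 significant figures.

At the top they are momentarily at rest, so all KE converts to PE: ½mv² = mgh
v = √(2gh) = √(2 × 10 × 21.7) = 20.83 m/s

v = 20.8 m/s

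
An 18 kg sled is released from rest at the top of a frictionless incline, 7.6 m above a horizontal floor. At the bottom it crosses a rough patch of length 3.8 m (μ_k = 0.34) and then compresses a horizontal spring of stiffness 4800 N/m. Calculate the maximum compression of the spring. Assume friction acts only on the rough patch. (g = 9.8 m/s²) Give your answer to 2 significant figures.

Initial energy: E₁ = mgh = (18)(9.8)(7.6) = 1340.6 J
Friction removes W_f = μ_k mg d = (0.34)(18)(9.8)(3.8) = 227.9 J
Energy reaching the spring: E = 1340.6 − 227.9 = 1112.7 J
At max compression ½kx² = E ⇒ x = √(2E/k) = √(2 × 1112.7/4800) = 0.6809 m

x = 0.68 m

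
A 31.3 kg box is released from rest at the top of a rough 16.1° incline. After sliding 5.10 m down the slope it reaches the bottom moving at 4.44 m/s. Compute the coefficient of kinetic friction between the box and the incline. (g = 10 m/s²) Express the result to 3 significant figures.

Energy balance down the incline: mg L sinθ − ½mv² = μ_k (mg cosθ) L
mgL sinθ = 442.68 J; ½mv² = 308.52 J
W_f = 442.68 − 308.52 = 134.2 J
μ_k = W_f/(mg cosθ · L) = 134.2/(300.7 × 5.10) = 0.08747

μ_k = 0.0875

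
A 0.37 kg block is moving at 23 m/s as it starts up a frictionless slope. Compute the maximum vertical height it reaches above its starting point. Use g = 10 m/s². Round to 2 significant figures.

Setting KE at the bottom equal to PE gained: ½mv² = mgh
h = v²/(2g) = 23²/(2 × 10) = 26.45 m

h = 26 m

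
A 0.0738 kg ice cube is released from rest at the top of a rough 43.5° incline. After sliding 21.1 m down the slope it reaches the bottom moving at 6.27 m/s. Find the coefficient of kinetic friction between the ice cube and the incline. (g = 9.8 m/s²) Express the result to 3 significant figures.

Energy balance down the incline: mg L sinθ − ½mv² = μ_k (mg cosθ) L
mgL sinθ = 10.505 J; ½mv² = 1.4506 J
W_f = 10.505 − 1.4506 = 9.054 J
μ_k = W_f/(mg cosθ · L) = 9.054/(0.5246 × 21.1) = 0.8179

μ_k = 0.818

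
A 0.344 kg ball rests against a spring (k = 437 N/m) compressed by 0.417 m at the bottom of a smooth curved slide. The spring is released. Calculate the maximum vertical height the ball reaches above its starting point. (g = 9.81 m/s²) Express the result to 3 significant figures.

h = 11.3 m

Energy conservation from release to the highest point: ½kx² = mgh
h = kx²/(2mg) = (437)(0.417)²/(2 × 0.344 × 9.81) = 11.26 m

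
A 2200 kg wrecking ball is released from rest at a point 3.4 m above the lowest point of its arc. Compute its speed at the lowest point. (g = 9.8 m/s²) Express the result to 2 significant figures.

v = 8.2 m/s

Energy conservation between the two points: mgh = ½mv²
v = √(2gh) = √(2 × 9.8 × 3.4) = √66.640 = 8.163 m/s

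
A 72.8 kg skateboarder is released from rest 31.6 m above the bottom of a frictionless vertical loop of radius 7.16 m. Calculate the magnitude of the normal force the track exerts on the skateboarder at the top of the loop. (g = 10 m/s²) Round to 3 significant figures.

Energy from release to top (height 2r): mgh = ½mv_top² + mg(2r)
v_top² = 2g(h − 2r) = 2(10)(31.6 − 14.32) = 345.60 m²/s²
At the top, both N and weight point toward the centre: N + mg = mv_top²/r
N = m(v_top²/r − g) = 72.8(345.60/7.16 − 10) = 2786 N

N = 2790 N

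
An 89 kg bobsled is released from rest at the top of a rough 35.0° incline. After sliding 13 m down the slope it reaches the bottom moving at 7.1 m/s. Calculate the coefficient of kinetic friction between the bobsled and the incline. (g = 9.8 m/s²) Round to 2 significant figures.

The energy dissipated by friction is the PE lost minus the KE gained:
mgL sinθ = 6503.6 J; ½mv² = 2243.2 J
W_f = 6503.6 − 2243.2 = 4260 J
μ_k = W_f/(mg cosθ · L) = 4260/(714.5 × 13) = 0.4587

μ_k = 0.46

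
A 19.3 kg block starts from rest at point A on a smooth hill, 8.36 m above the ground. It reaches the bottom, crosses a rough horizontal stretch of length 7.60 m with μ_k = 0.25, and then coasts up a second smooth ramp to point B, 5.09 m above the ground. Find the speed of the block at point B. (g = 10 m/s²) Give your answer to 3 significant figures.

v = 5.23 m/s

Energy at A: mgh₁ = (19.3)(10)(8.36) = 1613.5 J
Friction loss: W_f = μ_k mg d = 366.7 J
At B: ½mv² + mgh₂ = mgh₁ − W_f
½mv² = 1613.5 − 366.7 − 982.37 = 264.41 J
v = √(2 × 264.41/19.3) = 5.235 m/s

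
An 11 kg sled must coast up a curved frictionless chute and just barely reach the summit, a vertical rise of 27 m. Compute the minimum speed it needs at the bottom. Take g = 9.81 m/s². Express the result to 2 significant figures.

At the top it is momentarily at rest, so all KE converts to PE: ½mv² = mgh
v = √(2gh) = √(2 × 9.81 × 27) = 23.02 m/s

v = 23 m/s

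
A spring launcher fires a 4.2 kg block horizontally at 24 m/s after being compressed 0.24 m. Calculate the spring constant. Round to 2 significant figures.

Spring PE at full compression equals KE at release: ½kx² = ½mv²
k = mv²/x² = (4.2)(24)²/(0.24)² = 42000 N/m

k = 42000 N/m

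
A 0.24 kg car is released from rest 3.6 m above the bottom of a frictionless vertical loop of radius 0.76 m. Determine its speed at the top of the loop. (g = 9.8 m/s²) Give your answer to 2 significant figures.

Energy conservation: mgh = ½mv_top² + mg(2r)
v_top² = 2g(h − 2r) = 2(9.8)(3.6 − 1.520) = 40.77
v_top = 6.385 m/s

v = 6.4 m/s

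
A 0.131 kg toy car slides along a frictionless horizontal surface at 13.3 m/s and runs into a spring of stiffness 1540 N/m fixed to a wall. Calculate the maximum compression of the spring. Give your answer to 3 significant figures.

At max compression the car is momentarily at rest: ½mv² = ½kx²
x = v√(m/k) = 13.3 × √(0.131/1540) = 0.1227 m

x = 0.123 m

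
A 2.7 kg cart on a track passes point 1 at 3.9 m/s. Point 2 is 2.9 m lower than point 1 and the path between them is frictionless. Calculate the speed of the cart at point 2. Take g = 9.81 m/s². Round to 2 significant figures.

Energy conservation between the two points: ½mv₀² + mgh = ½mv²
v² = v₀² + 2gh = (3.9)² + 2(9.81)(2.9) = 72.108
v = √72.108 = 8.492 m/s

v = 8.5 m/s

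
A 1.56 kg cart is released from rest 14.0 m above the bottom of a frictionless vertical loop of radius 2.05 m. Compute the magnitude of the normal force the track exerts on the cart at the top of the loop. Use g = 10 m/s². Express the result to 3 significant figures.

N = 135 N

Energy from release to top (height 2r): mgh = ½mv_top² + mg(2r)
v_top² = 2g(h − 2r) = 2(10)(14.0 − 4.100) = 198.00 m²/s²
At the top, both N and weight point toward the centre: N + mg = mv_top²/r
N = m(v_top²/r − g) = 1.56(198.00/2.05 − 10) = 135.1 N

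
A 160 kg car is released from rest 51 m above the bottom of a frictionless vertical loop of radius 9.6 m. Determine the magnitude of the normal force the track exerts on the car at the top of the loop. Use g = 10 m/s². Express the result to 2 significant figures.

N = 9000 N

Energy from release to top (height 2r): mgh = ½mv_top² + mg(2r)
v_top² = 2g(h − 2r) = 2(10)(51 − 19.20) = 636.00 m²/s²
At the top, both N and weight point toward the centre: N + mg = mv_top²/r
N = m(v_top²/r − g) = 160(636.00/9.6 − 10) = 9000 N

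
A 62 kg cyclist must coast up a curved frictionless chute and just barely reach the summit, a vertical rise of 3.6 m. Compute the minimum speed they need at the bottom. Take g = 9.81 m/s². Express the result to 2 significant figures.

At the top they are momentarily at rest, so all KE converts to PE: ½mv² = mgh
v = √(2gh) = √(2 × 9.81 × 3.6) = 8.404 m/s

v = 8.4 m/s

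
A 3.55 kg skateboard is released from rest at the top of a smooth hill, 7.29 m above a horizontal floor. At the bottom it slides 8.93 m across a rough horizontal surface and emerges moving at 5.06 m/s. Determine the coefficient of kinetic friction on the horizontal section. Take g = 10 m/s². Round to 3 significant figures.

Applying the work–energy principle:
mgh = ½mv² + μ_k m g d
mgh = 258.80 J; ½mv² = 45.446 J
W_f = 258.80 − 45.446 = 213.3 J
μ_k = W_f/(mg·d) = 213.3/(35.50 × 8.93) = 0.6730

μ_k = 0.673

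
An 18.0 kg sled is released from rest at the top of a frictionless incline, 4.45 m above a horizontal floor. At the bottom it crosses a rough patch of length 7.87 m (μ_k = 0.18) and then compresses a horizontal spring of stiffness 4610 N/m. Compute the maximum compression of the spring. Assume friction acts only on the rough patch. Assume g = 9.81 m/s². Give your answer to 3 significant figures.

x = 0.482 m

Initial energy: E₁ = mgh = (18.0)(9.81)(4.45) = 785.78 J
Friction removes W_f = μ_k mg d = (0.18)(18.0)(9.81)(7.87) = 250.1 J
Energy reaching the spring: E = 785.78 − 250.1 = 535.64 J
At max compression ½kx² = E ⇒ x = √(2E/k) = √(2 × 535.64/4610) = 0.4821 m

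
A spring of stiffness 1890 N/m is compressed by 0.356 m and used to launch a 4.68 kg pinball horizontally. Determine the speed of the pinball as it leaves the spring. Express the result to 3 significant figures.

Spring PE converts entirely to kinetic energy: ½kx² = ½mv²
v = x√(k/m) = 0.356 × √(1890/4.68) = 7.154 m/s

v = 7.15 m/s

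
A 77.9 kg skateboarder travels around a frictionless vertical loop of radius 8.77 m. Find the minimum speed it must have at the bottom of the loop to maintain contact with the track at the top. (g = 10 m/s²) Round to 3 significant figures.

At the top: mg = mv_top²/r ⇒ v_top² = gr = 87.70 m²/s²
Energy from bottom to top (height 2r): ½mv_bot² = ½mv_top² + mg(2r)
v_bot² = gr + 4gr = 5gr = 438.5
v_bot = √(5gr) = 20.94 m/s

v = 20.9 m/s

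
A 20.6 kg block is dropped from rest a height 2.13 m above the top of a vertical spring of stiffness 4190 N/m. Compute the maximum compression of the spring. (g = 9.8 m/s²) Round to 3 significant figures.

x = 0.504 m

Measuring PE from the top of the relaxed spring, at max compression the block has dropped H + x with zero KE, so:
mg(H + x) = ½kx²
½(4190)x² − (20.6)(9.8)x − (20.6)(9.8)(2.13) = 0
2095x² − 201.9x − 430.0 = 0
x = [201.9 + √(40756 + 3.6034e+06)]/(2 × 2095) = 0.5038 m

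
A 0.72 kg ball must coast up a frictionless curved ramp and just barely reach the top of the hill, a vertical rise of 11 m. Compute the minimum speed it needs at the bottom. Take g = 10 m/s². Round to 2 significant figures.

v = 15 m/s

At the top it is momentarily at rest, so all KE converts to PE: ½mv² = mgh
v = √(2gh) = √(2 × 10 × 11) = 14.83 m/s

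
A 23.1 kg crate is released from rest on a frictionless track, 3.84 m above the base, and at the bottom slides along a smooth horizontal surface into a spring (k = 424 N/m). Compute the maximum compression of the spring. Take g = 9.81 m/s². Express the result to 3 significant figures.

At max compression the crate is momentarily at rest: mgh = ½kx²
x = √(2mgh/k) = √(2 × 23.1 × 9.81 × 3.84 / 424) = 2.026 m

x = 2.03 m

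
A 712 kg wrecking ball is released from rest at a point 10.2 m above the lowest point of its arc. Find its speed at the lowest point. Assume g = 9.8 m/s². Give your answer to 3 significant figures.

v = 14.1 m/s

Equating total energy at the two states: mgh = ½mv²
v = √(2gh) = √(2 × 9.8 × 10.2) = √199.92 = 14.14 m/s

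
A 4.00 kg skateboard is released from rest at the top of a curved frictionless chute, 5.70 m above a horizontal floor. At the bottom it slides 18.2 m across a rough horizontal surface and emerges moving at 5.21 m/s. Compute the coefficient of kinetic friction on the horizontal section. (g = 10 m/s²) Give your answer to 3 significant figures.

Energy bookkeeping (friction removes W_f = μ_k N d):
mgh = ½mv² + μ_k m g d
mgh = 228.00 J; ½mv² = 54.288 J
W_f = 228.00 − 54.288 = 173.7 J
μ_k = W_f/(mg·d) = 173.7/(40.00 × 18.2) = 0.2386

μ_k = 0.239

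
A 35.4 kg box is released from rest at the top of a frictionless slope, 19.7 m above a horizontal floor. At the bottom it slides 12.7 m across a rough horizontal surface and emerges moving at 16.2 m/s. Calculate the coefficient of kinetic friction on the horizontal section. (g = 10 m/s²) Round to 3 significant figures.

Energy bookkeeping (friction removes W_f = μ_k N d):
mgh = ½mv² + μ_k m g d
mgh = 6973.8 J; ½mv² = 4645.2 J
W_f = 6973.8 − 4645.2 = 2329 J
μ_k = W_f/(mg·d) = 2329/(354.0 × 12.7) = 0.5180

μ_k = 0.518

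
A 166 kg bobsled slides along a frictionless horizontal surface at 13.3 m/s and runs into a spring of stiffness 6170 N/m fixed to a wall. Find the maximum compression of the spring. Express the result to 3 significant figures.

x = 2.18 m

All KE is stored as spring PE at maximum compression: ½mv² = ½kx²
x = v√(m/k) = 13.3 × √(166/6170) = 2.182 m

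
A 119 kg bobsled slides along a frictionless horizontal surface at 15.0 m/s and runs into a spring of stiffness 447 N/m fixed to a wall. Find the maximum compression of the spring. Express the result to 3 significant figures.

x = 7.74 m

Conservation of energy between contact and max compression: ½mv² = ½kx²
x = v√(m/k) = 15.0 × √(119/447) = 7.739 m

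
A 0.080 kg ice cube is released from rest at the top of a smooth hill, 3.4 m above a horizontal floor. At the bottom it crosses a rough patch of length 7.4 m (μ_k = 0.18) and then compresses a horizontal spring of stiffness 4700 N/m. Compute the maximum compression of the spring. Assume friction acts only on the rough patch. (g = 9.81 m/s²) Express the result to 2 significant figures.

Initial energy: E₁ = mgh = (0.080)(9.81)(3.4) = 2.6683 J
Friction removes W_f = μ_k mg d = (0.18)(0.080)(9.81)(7.4) = 1.045 J
Energy reaching the spring: E = 2.6683 − 1.045 = 1.6230 J
At max compression ½kx² = E ⇒ x = √(2E/k) = √(2 × 1.6230/4700) = 0.02628 m

x = 0.026 m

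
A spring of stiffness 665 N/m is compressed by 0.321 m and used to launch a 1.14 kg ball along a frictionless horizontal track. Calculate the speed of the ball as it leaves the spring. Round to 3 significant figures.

The ball leaves the spring when the spring is at natural length, so ½kx² = ½mv²
v = x√(k/m) = 0.321 × √(665/1.14) = 7.753 m/s

v = 7.75 m/s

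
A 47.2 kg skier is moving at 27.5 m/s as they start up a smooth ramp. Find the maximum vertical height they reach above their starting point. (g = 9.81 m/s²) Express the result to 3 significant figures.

h = 38.5 m

Setting KE at the bottom equal to PE gained: ½mv² = mgh
h = v²/(2g) = 27.5²/(2 × 9.81) = 38.54 m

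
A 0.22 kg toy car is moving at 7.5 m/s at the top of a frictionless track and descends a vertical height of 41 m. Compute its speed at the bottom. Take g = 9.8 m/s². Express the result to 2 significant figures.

v = 29 m/s

Mechanical energy is conserved (no friction): ½mv₀² + mgh = ½mv²
The mass cancels from both sides.
v² = v₀² + 2gh = (7.5)² + 2(9.8)(41) = 859.85
v = √859.85 = 29.32 m/s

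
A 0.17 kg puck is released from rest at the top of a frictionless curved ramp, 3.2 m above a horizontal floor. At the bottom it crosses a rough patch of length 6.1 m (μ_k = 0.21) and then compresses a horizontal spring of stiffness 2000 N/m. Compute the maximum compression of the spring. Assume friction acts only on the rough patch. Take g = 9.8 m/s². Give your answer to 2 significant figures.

x = 0.057 m

Initial energy: E₁ = mgh = (0.17)(9.8)(3.2) = 5.3312 J
Friction removes W_f = μ_k mg d = (0.21)(0.17)(9.8)(6.1) = 2.134 J
Energy reaching the spring: E = 5.3312 − 2.134 = 3.1971 J
At max compression ½kx² = E ⇒ x = √(2E/k) = √(2 × 3.1971/2000) = 0.05654 m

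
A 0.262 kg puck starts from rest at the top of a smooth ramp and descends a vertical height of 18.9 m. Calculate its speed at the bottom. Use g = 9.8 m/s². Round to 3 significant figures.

v = 19.2 m/s

By conservation of mechanical energy, mgh = ½mv²
v = √(2gh) = √(2 × 9.8 × 18.9) = √370.44 = 19.25 m/s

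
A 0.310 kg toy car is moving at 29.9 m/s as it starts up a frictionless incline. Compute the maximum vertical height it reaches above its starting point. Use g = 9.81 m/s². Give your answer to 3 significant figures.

Setting KE at the bottom equal to PE gained: ½mv² = mgh
h = v²/(2g) = 29.9²/(2 × 9.81) = 45.57 m

h = 45.6 m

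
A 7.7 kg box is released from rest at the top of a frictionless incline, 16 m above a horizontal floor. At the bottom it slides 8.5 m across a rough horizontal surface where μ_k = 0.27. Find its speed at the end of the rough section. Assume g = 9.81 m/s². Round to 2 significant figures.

Energy at the top = energy at the end + work done against friction:
mgh = ½mv² + μ_k m g d
W_f = μ_k mg d = (0.27)(7.7)(9.81)(8.5) = 173.4 J
½mv² = mgh − W_f = 1208.6 − 173.4 = 1035.2 J
v = √(2 × 1035.2/7.7) = 16.40 m/s

v = 16 m/s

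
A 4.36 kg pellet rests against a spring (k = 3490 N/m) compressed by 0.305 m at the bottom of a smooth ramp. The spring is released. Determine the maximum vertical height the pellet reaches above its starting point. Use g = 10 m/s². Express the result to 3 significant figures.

h = 3.72 m

At maximum height the pellet is at rest, so ½kx² = mgh
h = kx²/(2mg) = (3490)(0.305)²/(2 × 4.36 × 10) = 3.723 m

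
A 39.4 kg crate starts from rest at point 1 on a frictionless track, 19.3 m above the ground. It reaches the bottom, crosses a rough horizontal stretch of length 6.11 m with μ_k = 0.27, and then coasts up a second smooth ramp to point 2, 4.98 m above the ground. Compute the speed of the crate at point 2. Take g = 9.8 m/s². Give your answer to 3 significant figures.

Energy at 1: mgh₁ = (39.4)(9.8)(19.3) = 7452.1 J
Friction loss: W_f = μ_k mg d = 637.0 J
At 2: ½mv² + mgh₂ = mgh₁ − W_f
½mv² = 7452.1 − 637.0 − 1922.9 = 4892.3 J
v = √(2 × 4892.3/39.4) = 15.76 m/s

v = 15.8 m/s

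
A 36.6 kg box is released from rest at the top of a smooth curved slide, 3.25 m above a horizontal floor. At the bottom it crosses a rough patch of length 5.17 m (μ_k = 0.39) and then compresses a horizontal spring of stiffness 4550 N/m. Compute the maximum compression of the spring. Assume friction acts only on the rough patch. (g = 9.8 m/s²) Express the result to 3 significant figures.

Initial energy: E₁ = mgh = (36.6)(9.8)(3.25) = 1165.7 J
Friction removes W_f = μ_k mg d = (0.39)(36.6)(9.8)(5.17) = 723.2 J
Energy reaching the spring: E = 1165.7 − 723.2 = 442.50 J
At max compression ½kx² = E ⇒ x = √(2E/k) = √(2 × 442.50/4550) = 0.4410 m

x = 0.441 m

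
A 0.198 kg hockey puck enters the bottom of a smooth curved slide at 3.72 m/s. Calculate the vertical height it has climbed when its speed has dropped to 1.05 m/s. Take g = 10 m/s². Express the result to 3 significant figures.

h = 0.637 m

Conservation of energy: ½mv₁² = ½mv₂² + mgh
h = (v₁² − v₂²)/(2g) = (3.72² − 1.05²)/(2 × 10) = 0.6368 m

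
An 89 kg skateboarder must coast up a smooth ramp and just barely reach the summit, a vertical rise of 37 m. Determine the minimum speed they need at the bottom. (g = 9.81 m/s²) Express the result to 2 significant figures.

At the top they are momentarily at rest, so all KE converts to PE: ½mv² = mgh
v = √(2gh) = √(2 × 9.81 × 37) = 26.94 m/s

v = 27 m/s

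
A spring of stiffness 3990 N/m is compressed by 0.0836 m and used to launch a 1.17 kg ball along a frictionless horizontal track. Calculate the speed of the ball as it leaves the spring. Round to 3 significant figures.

v = 4.88 m/s

The ball leaves the spring when the spring is at natural length, so ½kx² = ½mv²
v = x√(k/m) = 0.0836 × √(3990/1.17) = 4.882 m/s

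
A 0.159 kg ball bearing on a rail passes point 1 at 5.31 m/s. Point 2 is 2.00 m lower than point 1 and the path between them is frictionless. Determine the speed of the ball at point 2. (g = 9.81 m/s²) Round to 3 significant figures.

v = 8.21 m/s

Equating total energy at the two states: ½mv₀² + mgh = ½mv²
v² = v₀² + 2gh = (5.31)² + 2(9.81)(2.00) = 67.436
v = √67.436 = 8.212 m/s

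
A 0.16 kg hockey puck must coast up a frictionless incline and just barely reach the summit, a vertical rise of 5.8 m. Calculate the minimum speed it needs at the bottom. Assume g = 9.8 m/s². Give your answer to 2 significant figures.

v = 11 m/s

At the top it is momentarily at rest, so all KE converts to PE: ½mv² = mgh
v = √(2gh) = √(2 × 9.8 × 5.8) = 10.66 m/s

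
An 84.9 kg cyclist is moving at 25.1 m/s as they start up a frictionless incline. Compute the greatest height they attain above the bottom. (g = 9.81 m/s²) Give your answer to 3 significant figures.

By energy conservation, ½mv² = mgh
h = v²/(2g) = 25.1²/(2 × 9.81) = 32.11 m

h = 32.1 m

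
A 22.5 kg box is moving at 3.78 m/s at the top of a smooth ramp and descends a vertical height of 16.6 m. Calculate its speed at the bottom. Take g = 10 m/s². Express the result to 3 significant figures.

Mechanical energy is conserved (no friction): ½mv₀² + mgh = ½mv²
v² = v₀² + 2gh = (3.78)² + 2(10)(16.6) = 346.29
v = √346.29 = 18.61 m/s

v = 18.6 m/s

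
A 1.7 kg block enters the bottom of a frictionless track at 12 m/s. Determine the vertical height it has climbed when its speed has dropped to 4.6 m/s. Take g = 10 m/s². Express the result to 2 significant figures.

Energy balance between the two points: ½mv₁² = ½mv₂² + mgh
h = (v₁² − v₂²)/(2g) = (12² − 4.6²)/(2 × 10) = 6.142 m

h = 6.1 m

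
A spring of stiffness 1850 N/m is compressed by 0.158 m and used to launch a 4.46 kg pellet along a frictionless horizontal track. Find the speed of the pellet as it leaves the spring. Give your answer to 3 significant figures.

v = 3.22 m/s

The pellet leaves the spring when the spring is at natural length, so ½kx² = ½mv²
v = x√(k/m) = 0.158 × √(1850/4.46) = 3.218 m/s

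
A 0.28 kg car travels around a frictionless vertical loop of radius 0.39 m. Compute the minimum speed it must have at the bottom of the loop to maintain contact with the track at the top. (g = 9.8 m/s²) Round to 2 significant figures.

v = 4.4 m/s

At the top: mg = mv_top²/r ⇒ v_top² = gr = 3.822 m²/s²
Energy from bottom to top (height 2r): ½mv_bot² = ½mv_top² + mg(2r)
v_bot² = gr + 4gr = 5gr = 19.11
v_bot = √(5gr) = 4.371 m/s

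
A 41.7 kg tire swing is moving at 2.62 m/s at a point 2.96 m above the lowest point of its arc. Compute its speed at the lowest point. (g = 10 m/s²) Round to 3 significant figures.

v = 8.13 m/s

Equating total energy at the two states: ½mv₀² + mgh = ½mv²
The mass cancels from both sides.
v² = v₀² + 2gh = (2.62)² + 2(10)(2.96) = 66.064
v = √66.064 = 8.128 m/s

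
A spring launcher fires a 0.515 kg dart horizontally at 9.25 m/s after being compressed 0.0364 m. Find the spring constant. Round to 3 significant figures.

k = 33300 N/m

½kx² = ½mv²
k = mv²/x² = (0.515)(9.25)²/(0.0364)² = 33257 N/m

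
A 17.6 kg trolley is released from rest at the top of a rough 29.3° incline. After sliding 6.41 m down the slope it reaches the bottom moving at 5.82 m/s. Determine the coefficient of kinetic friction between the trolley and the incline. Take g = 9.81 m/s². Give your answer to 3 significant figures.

μ_k = 0.252

The energy dissipated by friction is the PE lost minus the KE gained:
mgL sinθ = 541.61 J; ½mv² = 298.08 J
W_f = 541.61 − 298.08 = 243.5 J
μ_k = W_f/(mg cosθ · L) = 243.5/(150.6 × 6.41) = 0.2523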